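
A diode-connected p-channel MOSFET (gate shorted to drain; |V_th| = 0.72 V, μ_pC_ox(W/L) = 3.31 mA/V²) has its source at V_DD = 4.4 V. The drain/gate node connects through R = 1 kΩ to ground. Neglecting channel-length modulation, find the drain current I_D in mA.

I_D = 2.46 mA

With gate tied to drain, V_SG = V_SD ≥ V_SG − |V_th|, so the device is in saturation.
KCL at the drain: ½ k_p (V_SG − |V_th|)² = (V_DD − V_SG)/R.
Let x = V_SG − 0.72. Then 1.66 x² + x − 3.68 = 0, giving x = 1.22 V (positive root), so V_SG = 1.94 V.
I_D = (V_DD − V_SG)/R = (4.4 − 1.94) / 1 = 2.46 mA.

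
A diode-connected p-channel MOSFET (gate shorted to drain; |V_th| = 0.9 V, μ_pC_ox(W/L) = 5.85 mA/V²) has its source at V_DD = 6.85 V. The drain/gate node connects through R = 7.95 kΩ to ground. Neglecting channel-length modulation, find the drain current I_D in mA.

I_D = 0.687 mA

With gate tied to drain, V_SG = V_SD ≥ V_SG − |V_th|, so the device is in saturation.
KCL at the drain: ½ k_p (V_SG − |V_th|)² = (V_DD − V_SG)/R.
Let x = V_SG − 0.9. Then 23.3 x² + x − 5.95 = 0, giving x = 0.485 V (positive root), so V_SG = 1.38 V.
I_D = (V_DD − V_SG)/R = (6.85 − 1.38) / 7.95 = 0.687 mA.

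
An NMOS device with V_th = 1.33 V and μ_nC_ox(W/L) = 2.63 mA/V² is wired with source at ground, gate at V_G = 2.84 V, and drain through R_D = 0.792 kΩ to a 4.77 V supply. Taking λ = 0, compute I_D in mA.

I_D = 3.00 mA

V_GS = V_G = 2.84 V, so V_ov = 2.84 − 1.33 = 1.51 V.
Assume saturation: I_D = ½ k_n V_ov² = 0.5 × 2.63 × 1.51² = 3 mA, giving V_DS = V_DD − I_D R_D = 4.77 − 3 × 0.792 = 2.4 V.
V_DS = 2.4 V ≥ V_ov = 1.51 V, confirming saturation.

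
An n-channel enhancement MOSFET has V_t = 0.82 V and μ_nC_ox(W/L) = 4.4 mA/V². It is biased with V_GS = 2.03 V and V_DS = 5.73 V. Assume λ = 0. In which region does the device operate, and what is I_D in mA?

V_ov = V_GS − V_t = 2.03 − 0.82 = 1.21 V.
Since V_DS = 5.73 V ≥ V_ov = 1.21 V, the device is in saturation.
I_D = ½ k_n V_ov² = 0.5 × 4.4 × 1.21² = 3.22 mA.

Saturation; I_D = 3.22 mA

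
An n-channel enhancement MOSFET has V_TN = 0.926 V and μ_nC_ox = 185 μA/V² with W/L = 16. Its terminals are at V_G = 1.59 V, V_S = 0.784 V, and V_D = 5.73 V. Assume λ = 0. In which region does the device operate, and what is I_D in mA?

Cutoff; I_D = 0 mA

V_GS = V_G − V_S = 1.59 − 0.784 = 0.806 V; V_DS = V_D − V_S = 5.73 − 0.784 = 4.95 V.
V_GS = 0.806 V < V_TN = 0.926 V, so the transistor is in cutoff.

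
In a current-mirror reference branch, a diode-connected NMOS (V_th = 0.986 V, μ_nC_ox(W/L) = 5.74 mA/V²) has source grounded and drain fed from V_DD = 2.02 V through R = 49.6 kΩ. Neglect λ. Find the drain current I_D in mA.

I_D = 0.0192 mA

With gate tied to drain, V_GS = V_DS ≥ V_GS − V_th, so the device is in saturation.
KCL at the drain: ½ k_n (V_GS − V_th)² = (V_DD − V_GS)/R.
Let x = V_GS − 0.986. Then 142 x² + x − 1.034 = 0, giving x = 0.0818 V (positive root), so V_GS = 1.07 V.
I_D = (V_DD − V_GS)/R = (2.02 − 1.07) / 49.6 = 0.0192 mA.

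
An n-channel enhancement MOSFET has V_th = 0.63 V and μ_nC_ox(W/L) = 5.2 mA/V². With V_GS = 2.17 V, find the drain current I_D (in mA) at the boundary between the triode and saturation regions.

I_D = 6.17 mA

At the boundary V_DS = V_ov = V_GS − V_th = 2.17 − 0.63 = 1.54 V.
I_D = ½ k_n V_ov² = 0.5 × 5.2 × 1.54² = 6.17 mA.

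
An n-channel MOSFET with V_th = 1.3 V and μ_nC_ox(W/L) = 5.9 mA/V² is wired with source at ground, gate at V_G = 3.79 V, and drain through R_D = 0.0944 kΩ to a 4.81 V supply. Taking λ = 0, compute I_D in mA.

V_GS = V_G = 3.79 V, so V_ov = 3.79 − 1.3 = 2.49 V.
Assume saturation: I_D = ½ k_n V_ov² = 0.5 × 5.9 × 2.49² = 18.3 mA, giving V_DS = V_DD − I_D R_D = 4.81 − 18.3 × 0.0944 = 3.08 V.
V_DS = 3.08 V ≥ V_ov = 2.49 V, confirming saturation.

I_D = 18.3 mA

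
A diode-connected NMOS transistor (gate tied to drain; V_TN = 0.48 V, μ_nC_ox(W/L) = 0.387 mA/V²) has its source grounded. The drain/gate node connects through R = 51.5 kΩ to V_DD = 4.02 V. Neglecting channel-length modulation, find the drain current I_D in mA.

With gate tied to drain, V_GS = V_DS ≥ V_GS − V_TN, so the device is in saturation.
KCL at the drain: ½ k_n (V_GS − V_TN)² = (V_DD − V_GS)/R.
Let x = V_GS − 0.48. Then 9.97 x² + x − 3.54 = 0, giving x = 0.548 V (positive root), so V_GS = 1.03 V.
I_D = (V_DD − V_GS)/R = (4.02 − 1.03) / 51.5 = 0.0581 mA.

I_D = 0.0581 mA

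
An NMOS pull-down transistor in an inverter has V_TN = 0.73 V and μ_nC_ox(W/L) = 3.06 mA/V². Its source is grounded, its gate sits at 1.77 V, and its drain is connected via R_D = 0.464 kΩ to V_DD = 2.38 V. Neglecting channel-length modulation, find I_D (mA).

I_D = 1.65 mA

V_GS = V_G = 1.77 V, so V_ov = 1.77 − 0.73 = 1.04 V.
Assume saturation: I_D = ½ k_n V_ov² = 0.5 × 3.06 × 1.04² = 1.65 mA, giving V_DS = V_DD − I_D R_D = 2.38 − 1.65 × 0.464 = 1.61 V.
V_DS = 1.61 V ≥ V_ov = 1.04 V, confirming saturation.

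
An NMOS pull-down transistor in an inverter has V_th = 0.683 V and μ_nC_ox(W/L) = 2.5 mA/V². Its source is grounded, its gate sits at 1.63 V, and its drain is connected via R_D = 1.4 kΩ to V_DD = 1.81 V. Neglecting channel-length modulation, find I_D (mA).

V_GS = V_G = 1.63 V, so V_ov = 1.63 − 0.683 = 0.947 V.
Assume saturation: I_D = ½ k_n V_ov² = 0.5 × 2.5 × 0.947² = 1.12 mA, giving V_DS = V_DD − I_D R_D = 1.81 − 1.12 × 1.4 = 0.241 V.
But 0.241 V < V_ov = 0.947 V, so the device is actually in triode.
In triode I_D = k_n[V_ov V_DS − ½ V_DS²] and I_D = (V_DD − V_DS)/R_D. Equating: 1.75 V_DS² − 4.314 V_DS + 1.81 = 0, giving V_DS = 0.536 V (the root below V_ov).
I_D = (1.81 − 0.536) / 1.4 = 0.91 mA.

I_D = 0.910 mA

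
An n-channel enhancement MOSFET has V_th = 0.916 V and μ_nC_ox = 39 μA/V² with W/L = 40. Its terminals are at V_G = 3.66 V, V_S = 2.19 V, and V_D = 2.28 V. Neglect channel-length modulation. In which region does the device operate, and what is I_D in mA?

Triode; I_D = 0.0715 mA

V_GS = V_G − V_S = 3.66 − 2.19 = 1.47 V; V_DS = V_D − V_S = 2.28 − 2.19 = 0.09 V.
k_n = μ_nC_ox · (W/L) = 1.56 mA/V².
V_ov = V_GS − V_th = 1.47 − 0.916 = 0.554 V.
Since V_DS = 0.09 V < V_ov = 0.554 V, the device is in the triode region.
I_D = k_n [V_ov · V_DS − ½ V_DS²] = 1.56 × [0.554 × 0.09 − 0.5 × 0.09²] = 0.0715 mA.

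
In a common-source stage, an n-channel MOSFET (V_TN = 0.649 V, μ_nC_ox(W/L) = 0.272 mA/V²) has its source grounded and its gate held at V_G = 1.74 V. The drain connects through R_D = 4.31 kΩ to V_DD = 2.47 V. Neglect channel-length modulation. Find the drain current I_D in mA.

I_D = 0.162 mA

V_GS = V_G = 1.74 V, so V_ov = 1.74 − 0.649 = 1.09 V.
Assume saturation: I_D = ½ k_n V_ov² = 0.5 × 0.272 × 1.09² = 0.162 mA, giving V_DS = V_DD − I_D R_D = 2.47 − 0.162 × 4.31 = 1.77 V.
V_DS = 1.77 V ≥ V_ov = 1.09 V, confirming saturation.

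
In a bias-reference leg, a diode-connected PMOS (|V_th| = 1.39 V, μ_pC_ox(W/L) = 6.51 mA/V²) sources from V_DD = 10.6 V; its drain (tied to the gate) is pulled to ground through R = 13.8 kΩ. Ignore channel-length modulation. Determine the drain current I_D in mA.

I_D = 0.635 mA

With gate tied to drain, V_SG = V_SD ≥ V_SG − |V_th|, so the device is in saturation.
KCL at the drain: ½ k_p (V_SG − |V_th|)² = (V_DD − V_SG)/R.
Let x = V_SG − 1.39. Then 44.9 x² + x − 9.21 = 0, giving x = 0.442 V (positive root), so V_SG = 1.83 V.
I_D = (V_DD − V_SG)/R = (10.6 − 1.83) / 13.8 = 0.635 mA.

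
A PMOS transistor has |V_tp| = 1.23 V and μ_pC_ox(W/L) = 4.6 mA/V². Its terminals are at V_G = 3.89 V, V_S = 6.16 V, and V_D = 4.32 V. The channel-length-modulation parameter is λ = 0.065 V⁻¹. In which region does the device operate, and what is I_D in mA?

V_SG = V_S − V_G = 6.16 − 3.89 = 2.27 V; V_SD = V_S − V_D = 6.16 − 4.32 = 1.84 V.
V_ov = V_SG − |V_tp| = 2.27 − 1.23 = 1.04 V.
Since V_SD = 1.84 V ≥ V_ov = 1.04 V, the device is in saturation.
I_D = ½ k_p V_ov² (1 + λ V_SD) = 0.5 × 4.6 × 1.04² × (1 + 0.065 × 1.84) = 2.79 mA.

Saturation; I_D = 2.79 mA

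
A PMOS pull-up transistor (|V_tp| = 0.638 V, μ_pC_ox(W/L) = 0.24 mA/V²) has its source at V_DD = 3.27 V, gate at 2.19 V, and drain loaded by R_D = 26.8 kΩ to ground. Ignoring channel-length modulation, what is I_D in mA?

I_D = 0.0234 mA

V_SG = V_DD − V_G = 3.27 − 2.19 = 1.08 V, so V_ov = 1.08 − 0.638 = 0.442 V.
Assume saturation: I_D = ½ k_p V_ov² = 0.5 × 0.24 × 0.442² = 0.0234 mA, giving V_SD = V_DD − I_D R_D = 3.27 − 0.0234 × 26.8 = 2.64 V.
V_SD = 2.64 V ≥ V_ov = 0.442 V, confirming saturation.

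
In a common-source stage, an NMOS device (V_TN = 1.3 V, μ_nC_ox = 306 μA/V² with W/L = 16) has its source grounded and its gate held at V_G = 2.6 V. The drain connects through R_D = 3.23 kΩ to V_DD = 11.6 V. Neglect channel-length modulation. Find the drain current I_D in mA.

V_GS = V_G = 2.6 V, so V_ov = 2.6 − 1.3 = 1.3 V.
k_n = μ_nC_ox · (W/L) = 4.896 mA/V².
Assume saturation: I_D = ½ k_n V_ov² = 0.5 × 4.896 × 1.3² = 4.14 mA, giving V_DS = V_DD − I_D R_D = 11.6 − 4.14 × 3.23 = -1.76 V.
But -1.76 V < V_ov = 1.3 V, so the device is actually in triode.
In triode I_D = k_n[V_ov V_DS − ½ V_DS²] and I_D = (V_DD − V_DS)/R_D. Equating: 7.91 V_DS² − 21.56 V_DS + 11.6 = 0, giving V_DS = 0.738 V (the root below V_ov).
I_D = (11.6 − 0.738) / 3.23 = 3.36 mA.

I_D = 3.36 mA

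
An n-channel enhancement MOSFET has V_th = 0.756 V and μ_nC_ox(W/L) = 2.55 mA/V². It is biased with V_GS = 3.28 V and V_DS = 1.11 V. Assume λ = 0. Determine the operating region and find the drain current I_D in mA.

V_ov = V_GS − V_th = 3.28 − 0.756 = 2.52 V.
Since V_DS = 1.11 V < V_ov = 2.52 V, the device is in the triode region.
I_D = k_n [V_ov · V_DS − ½ V_DS²] = 2.55 × [2.52 × 1.11 − 0.5 × 1.11²] = 5.57 mA.

Triode; I_D = 5.57 mA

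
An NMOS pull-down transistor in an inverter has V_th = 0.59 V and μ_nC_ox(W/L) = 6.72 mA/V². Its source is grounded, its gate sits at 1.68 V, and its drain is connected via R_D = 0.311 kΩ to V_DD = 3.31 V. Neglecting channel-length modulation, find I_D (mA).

I_D = 3.99 mA

V_GS = V_G = 1.68 V, so V_ov = 1.68 − 0.59 = 1.09 V.
Assume saturation: I_D = ½ k_n V_ov² = 0.5 × 6.72 × 1.09² = 3.99 mA, giving V_DS = V_DD − I_D R_D = 3.31 − 3.99 × 0.311 = 2.07 V.
V_DS = 2.07 V ≥ V_ov = 1.09 V, confirming saturation.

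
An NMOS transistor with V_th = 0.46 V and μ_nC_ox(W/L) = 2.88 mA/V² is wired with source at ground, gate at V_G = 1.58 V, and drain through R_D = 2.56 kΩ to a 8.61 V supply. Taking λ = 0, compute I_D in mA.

I_D = 1.81 mA

V_GS = V_G = 1.58 V, so V_ov = 1.58 − 0.46 = 1.12 V.
Assume saturation: I_D = ½ k_n V_ov² = 0.5 × 2.88 × 1.12² = 1.81 mA, giving V_DS = V_DD − I_D R_D = 8.61 − 1.81 × 2.56 = 3.99 V.
V_DS = 3.99 V ≥ V_ov = 1.12 V, confirming saturation.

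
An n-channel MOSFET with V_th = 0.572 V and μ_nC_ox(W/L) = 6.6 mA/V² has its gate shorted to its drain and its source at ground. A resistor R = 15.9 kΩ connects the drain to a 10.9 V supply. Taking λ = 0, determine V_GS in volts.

With gate tied to drain, V_GS = V_DS ≥ V_GS − V_th, so the device is in saturation.
KCL at the drain: ½ k_n (V_GS − V_th)² = (V_DD − V_GS)/R.
Let x = V_GS − 0.572. Then 52.5 x² + x − 10.33 = 0, giving x = 0.434 V (positive root), so V_GS = 1.01 V.
I_D = (V_DD − V_GS)/R = (10.9 − 1.01) / 15.9 = 0.622 mA.

V_GS = 1.01 V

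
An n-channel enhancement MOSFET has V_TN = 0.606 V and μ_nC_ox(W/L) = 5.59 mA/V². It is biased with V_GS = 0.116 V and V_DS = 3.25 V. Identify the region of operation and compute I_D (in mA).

Cutoff; I_D = 0 mA

V_GS = 0.116 V < V_TN = 0.606 V, so the transistor is in cutoff.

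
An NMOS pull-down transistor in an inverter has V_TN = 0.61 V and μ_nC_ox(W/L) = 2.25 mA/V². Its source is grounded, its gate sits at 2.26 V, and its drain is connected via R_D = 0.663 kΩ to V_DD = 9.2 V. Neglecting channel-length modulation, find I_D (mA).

I_D = 3.06 mA

V_GS = V_G = 2.26 V, so V_ov = 2.26 − 0.61 = 1.65 V.
Assume saturation: I_D = ½ k_n V_ov² = 0.5 × 2.25 × 1.65² = 3.06 mA, giving V_DS = V_DD − I_D R_D = 9.2 − 3.06 × 0.663 = 7.17 V.
V_DS = 7.17 V ≥ V_ov = 1.65 V, confirming saturation.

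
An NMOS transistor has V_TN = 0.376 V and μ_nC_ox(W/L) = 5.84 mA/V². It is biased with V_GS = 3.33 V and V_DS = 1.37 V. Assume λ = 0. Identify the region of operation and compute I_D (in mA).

V_ov = V_GS − V_TN = 3.33 − 0.376 = 2.95 V.
Since V_DS = 1.37 V < V_ov = 2.95 V, the device is in the triode region.
I_D = k_n [V_ov · V_DS − ½ V_DS²] = 5.84 × [2.95 × 1.37 − 0.5 × 1.37²] = 18.2 mA.

Triode; I_D = 18.2 mA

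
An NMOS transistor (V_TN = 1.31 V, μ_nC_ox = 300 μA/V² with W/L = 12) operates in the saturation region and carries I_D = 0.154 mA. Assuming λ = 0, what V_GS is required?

V_GS = 1.60 V

k_n = μ_nC_ox · (W/L) = 3.6 mA/V².
In saturation I_D = ½ k_n (V_GS − V_TN)², so V_GS − V_TN = √(2 I_D / k_n) = √(2 × 0.154 / 3.6) = 0.292 V.
V_GS = 1.31 + 0.292 = 1.6 V.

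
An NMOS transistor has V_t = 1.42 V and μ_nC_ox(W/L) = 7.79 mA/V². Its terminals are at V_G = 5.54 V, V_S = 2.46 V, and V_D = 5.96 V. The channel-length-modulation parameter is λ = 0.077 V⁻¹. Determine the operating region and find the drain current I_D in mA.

V_GS = V_G − V_S = 5.54 − 2.46 = 3.08 V; V_DS = V_D − V_S = 5.96 − 2.46 = 3.5 V.
V_ov = V_GS − V_t = 3.08 − 1.42 = 1.66 V.
Since V_DS = 3.5 V ≥ V_ov = 1.66 V, the device is in saturation.
I_D = ½ k_n V_ov² (1 + λ V_DS) = 0.5 × 7.79 × 1.66² × (1 + 0.077 × 3.5) = 13.6 mA.

Saturation; I_D = 13.6 mA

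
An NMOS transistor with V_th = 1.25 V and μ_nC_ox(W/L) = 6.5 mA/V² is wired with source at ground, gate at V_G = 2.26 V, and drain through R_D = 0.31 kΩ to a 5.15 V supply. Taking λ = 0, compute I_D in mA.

V_GS = V_G = 2.26 V, so V_ov = 2.26 − 1.25 = 1.01 V.
Assume saturation: I_D = ½ k_n V_ov² = 0.5 × 6.5 × 1.01² = 3.32 mA, giving V_DS = V_DD − I_D R_D = 5.15 − 3.32 × 0.31 = 4.12 V.
V_DS = 4.12 V ≥ V_ov = 1.01 V, confirming saturation.

I_D = 3.32 mA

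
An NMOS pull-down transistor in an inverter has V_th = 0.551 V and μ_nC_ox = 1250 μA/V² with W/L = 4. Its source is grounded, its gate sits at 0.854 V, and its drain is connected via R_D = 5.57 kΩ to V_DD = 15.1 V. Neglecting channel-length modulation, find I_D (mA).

V_GS = V_G = 0.854 V, so V_ov = 0.854 − 0.551 = 0.303 V.
k_n = μ_nC_ox · (W/L) = 5 mA/V².
Assume saturation: I_D = ½ k_n V_ov² = 0.5 × 5 × 0.303² = 0.23 mA, giving V_DS = V_DD − I_D R_D = 15.1 − 0.23 × 5.57 = 13.8 V.
V_DS = 13.8 V ≥ V_ov = 0.303 V, confirming saturation.

I_D = 0.230 mA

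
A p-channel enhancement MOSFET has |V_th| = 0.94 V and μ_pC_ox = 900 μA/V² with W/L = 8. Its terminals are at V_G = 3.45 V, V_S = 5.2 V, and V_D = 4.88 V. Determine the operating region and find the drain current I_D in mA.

Triode; I_D = 1.50 mA

V_SG = V_S − V_G = 5.2 − 3.45 = 1.75 V; V_SD = V_S − V_D = 5.2 − 4.88 = 0.32 V.
k_p = μ_pC_ox · (W/L) = 7.2 mA/V².
V_ov = V_SG − |V_th| = 1.75 − 0.94 = 0.81 V.
Since V_SD = 0.32 V < V_ov = 0.81 V, the device is in the triode region.
I_D = k_p [V_ov · V_SD − ½ V_SD²] = 7.2 × [0.81 × 0.32 − 0.5 × 0.32²] = 1.5 mA.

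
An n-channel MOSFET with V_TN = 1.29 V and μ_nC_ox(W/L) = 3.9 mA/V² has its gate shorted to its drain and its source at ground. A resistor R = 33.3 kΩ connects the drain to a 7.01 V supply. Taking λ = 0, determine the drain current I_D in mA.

With gate tied to drain, V_GS = V_DS ≥ V_GS − V_TN, so the device is in saturation.
KCL at the drain: ½ k_n (V_GS − V_TN)² = (V_DD − V_GS)/R.
Let x = V_GS − 1.29. Then 64.9 x² + x − 5.72 = 0, giving x = 0.289 V (positive root), so V_GS = 1.58 V.
I_D = (V_DD − V_GS)/R = (7.01 − 1.58) / 33.3 = 0.163 mA.

I_D = 0.163 mA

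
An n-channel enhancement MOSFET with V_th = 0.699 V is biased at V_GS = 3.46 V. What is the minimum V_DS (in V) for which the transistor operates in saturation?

The boundary between triode and saturation is V_DS = V_GS − V_th = V_ov.
V_ov = 3.46 − 0.699 = 2.76 V.

V_DS,sat = 2.76 V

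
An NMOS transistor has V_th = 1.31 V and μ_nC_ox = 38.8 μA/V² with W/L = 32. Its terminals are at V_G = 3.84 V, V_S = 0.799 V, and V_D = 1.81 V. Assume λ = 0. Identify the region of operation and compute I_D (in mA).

V_GS = V_G − V_S = 3.84 − 0.799 = 3.04 V; V_DS = V_D − V_S = 1.81 − 0.799 = 1.01 V.
k_n = μ_nC_ox · (W/L) = 1.242 mA/V².
V_ov = V_GS − V_th = 3.04 − 1.31 = 1.73 V.
Since V_DS = 1.01 V < V_ov = 1.73 V, the device is in the triode region.
I_D = k_n [V_ov · V_DS − ½ V_DS²] = 1.242 × [1.73 × 1.01 − 0.5 × 1.01²] = 1.54 mA.

Triode; I_D = 1.54 mA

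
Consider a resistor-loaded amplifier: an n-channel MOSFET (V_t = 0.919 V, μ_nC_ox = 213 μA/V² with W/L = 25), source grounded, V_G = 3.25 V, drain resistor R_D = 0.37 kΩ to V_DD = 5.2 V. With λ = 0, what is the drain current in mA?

I_D = 10.9 mA

V_GS = V_G = 3.25 V, so V_ov = 3.25 − 0.919 = 2.33 V.
k_n = μ_nC_ox · (W/L) = 5.325 mA/V².
Assume saturation: I_D = ½ k_n V_ov² = 0.5 × 5.325 × 2.33² = 14.5 mA, giving V_DS = V_DD − I_D R_D = 5.2 − 14.5 × 0.37 = -0.153 V.
But -0.153 V < V_ov = 2.33 V, so the device is actually in triode.
In triode I_D = k_n[V_ov V_DS − ½ V_DS²] and I_D = (V_DD − V_DS)/R_D. Equating: 0.985 V_DS² − 5.593 V_DS + 5.2 = 0, giving V_DS = 1.17 V (the root below V_ov).
I_D = (5.2 − 1.17) / 0.37 = 10.9 mA.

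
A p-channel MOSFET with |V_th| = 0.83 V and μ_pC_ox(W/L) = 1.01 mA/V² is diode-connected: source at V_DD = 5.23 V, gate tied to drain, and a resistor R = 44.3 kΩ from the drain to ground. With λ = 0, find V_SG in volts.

V_SG = 1.25 V

With gate tied to drain, V_SG = V_SD ≥ V_SG − |V_th|, so the device is in saturation.
KCL at the drain: ½ k_p (V_SG − |V_th|)² = (V_DD − V_SG)/R.
Let x = V_SG − 0.83. Then 22.4 x² + x − 4.4 = 0, giving x = 0.422 V (positive root), so V_SG = 1.25 V.
I_D = (V_DD − V_SG)/R = (5.23 − 1.25) / 44.3 = 0.0898 mA.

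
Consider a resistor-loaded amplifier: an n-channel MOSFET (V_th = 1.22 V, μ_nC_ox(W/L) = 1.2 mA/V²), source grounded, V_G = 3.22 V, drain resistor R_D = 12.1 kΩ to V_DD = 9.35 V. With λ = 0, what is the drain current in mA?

I_D = 0.745 mA

V_GS = V_G = 3.22 V, so V_ov = 3.22 − 1.22 = 2 V.
Assume saturation: I_D = ½ k_n V_ov² = 0.5 × 1.2 × 2² = 2.4 mA, giving V_DS = V_DD − I_D R_D = 9.35 − 2.4 × 12.1 = -19.7 V.
But -19.7 V < V_ov = 2 V, so the device is actually in triode.
In triode I_D = k_n[V_ov V_DS − ½ V_DS²] and I_D = (V_DD − V_DS)/R_D. Equating: 7.26 V_DS² − 30.04 V_DS + 9.35 = 0, giving V_DS = 0.339 V (the root below V_ov).
I_D = (9.35 − 0.339) / 12.1 = 0.745 mA.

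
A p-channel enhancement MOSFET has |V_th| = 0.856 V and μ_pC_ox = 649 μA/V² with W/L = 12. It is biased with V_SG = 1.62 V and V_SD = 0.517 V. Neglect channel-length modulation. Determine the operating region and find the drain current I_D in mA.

Triode; I_D = 2.04 mA

k_p = μ_pC_ox · (W/L) = 7.788 mA/V².
V_ov = V_SG − |V_th| = 1.62 − 0.856 = 0.764 V.
Since V_SD = 0.517 V < V_ov = 0.764 V, the device is in the triode region.
I_D = k_p [V_ov · V_SD − ½ V_SD²] = 7.788 × [0.764 × 0.517 − 0.5 × 0.517²] = 2.04 mA.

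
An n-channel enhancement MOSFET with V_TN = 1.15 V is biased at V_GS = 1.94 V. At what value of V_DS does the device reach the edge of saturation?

V_DS,sat = 0.790 V

The boundary between triode and saturation is V_DS = V_GS − V_TN = V_ov.
V_ov = 1.94 − 1.15 = 0.79 V.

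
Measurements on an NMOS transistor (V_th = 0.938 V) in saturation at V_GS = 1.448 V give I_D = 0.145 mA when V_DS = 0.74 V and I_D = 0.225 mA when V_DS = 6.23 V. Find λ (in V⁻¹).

With V_GS fixed, I_D ∝ (1 + λ V_DS) in saturation, so I_D2/I_D1 = (1 + λ V_DS2)/(1 + λ V_DS1).
0.225/0.145 = 1.552 = (1 + 6.23 λ)/(1 + 0.74 λ).
Solving: λ (I_D1 V_DS2 − I_D2 V_DS1) = I_D2 − I_D1, so λ = (0.225 − 0.145) / (0.145 × 6.23 − 0.225 × 0.74) = 0.08 / 0.737 = 0.109 V⁻¹.

λ = 0.109 V⁻¹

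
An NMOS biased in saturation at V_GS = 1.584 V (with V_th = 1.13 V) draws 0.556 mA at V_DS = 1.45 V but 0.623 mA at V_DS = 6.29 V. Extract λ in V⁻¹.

With V_GS fixed, I_D ∝ (1 + λ V_DS) in saturation, so I_D2/I_D1 = (1 + λ V_DS2)/(1 + λ V_DS1).
0.623/0.556 = 1.121 = (1 + 6.29 λ)/(1 + 1.45 λ).
Solving: λ (I_D1 V_DS2 − I_D2 V_DS1) = I_D2 − I_D1, so λ = (0.623 − 0.556) / (0.556 × 6.29 − 0.623 × 1.45) = 0.067 / 2.59 = 0.0258 V⁻¹.

λ = 0.0258 V⁻¹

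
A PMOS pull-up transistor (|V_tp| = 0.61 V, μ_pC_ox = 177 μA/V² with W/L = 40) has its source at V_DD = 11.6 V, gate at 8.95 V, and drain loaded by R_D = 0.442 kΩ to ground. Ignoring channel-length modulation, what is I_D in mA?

V_SG = V_DD − V_G = 11.6 − 8.95 = 2.65 V, so V_ov = 2.65 − 0.61 = 2.04 V.
k_p = μ_pC_ox · (W/L) = 7.08 mA/V².
Assume saturation: I_D = ½ k_p V_ov² = 0.5 × 7.08 × 2.04² = 14.7 mA, giving V_SD = V_DD − I_D R_D = 11.6 − 14.7 × 0.442 = 5.09 V.
V_SD = 5.09 V ≥ V_ov = 2.04 V, confirming saturation.

I_D = 14.7 mA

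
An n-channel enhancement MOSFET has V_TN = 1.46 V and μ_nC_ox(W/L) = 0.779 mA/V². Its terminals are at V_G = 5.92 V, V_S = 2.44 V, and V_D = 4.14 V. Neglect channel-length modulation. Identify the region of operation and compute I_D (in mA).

Triode; I_D = 1.55 mA

V_GS = V_G − V_S = 5.92 − 2.44 = 3.48 V; V_DS = V_D − V_S = 4.14 − 2.44 = 1.7 V.
V_ov = V_GS − V_TN = 3.48 − 1.46 = 2.02 V.
Since V_DS = 1.7 V < V_ov = 2.02 V, the device is in the triode region.
I_D = k_n [V_ov · V_DS − ½ V_DS²] = 0.779 × [2.02 × 1.7 − 0.5 × 1.7²] = 1.55 mA.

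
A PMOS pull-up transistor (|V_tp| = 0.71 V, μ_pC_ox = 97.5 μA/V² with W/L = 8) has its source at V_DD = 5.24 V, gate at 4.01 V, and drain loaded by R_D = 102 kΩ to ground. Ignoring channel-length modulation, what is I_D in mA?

V_SG = V_DD − V_G = 5.24 − 4.01 = 1.23 V, so V_ov = 1.23 − 0.71 = 0.52 V.
k_p = μ_pC_ox · (W/L) = 0.78 mA/V².
Assume saturation: I_D = ½ k_p V_ov² = 0.5 × 0.78 × 0.52² = 0.105 mA, giving V_SD = V_DD − I_D R_D = 5.24 − 0.105 × 102 = -5.52 V.
But -5.52 V < V_ov = 0.52 V, so the device is actually in triode.
In triode I_D = k_p[V_ov V_SD − ½ V_SD²] and I_D = (V_DD − V_SD)/R_D. Equating: 39.8 V_SD² − 42.37 V_SD + 5.24 = 0, giving V_SD = 0.143 V (the root below V_ov).
I_D = (5.24 − 0.143) / 102 = 0.05 mA.

I_D = 0.0500 mA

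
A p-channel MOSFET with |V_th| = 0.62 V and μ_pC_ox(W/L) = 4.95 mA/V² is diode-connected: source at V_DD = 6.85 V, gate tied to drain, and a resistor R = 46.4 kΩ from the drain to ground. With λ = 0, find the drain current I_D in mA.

I_D = 0.129 mA

With gate tied to drain, V_SG = V_SD ≥ V_SG − |V_th|, so the device is in saturation.
KCL at the drain: ½ k_p (V_SG − |V_th|)² = (V_DD − V_SG)/R.
Let x = V_SG − 0.62. Then 115 x² + x − 6.23 = 0, giving x = 0.229 V (positive root), so V_SG = 0.849 V.
I_D = (V_DD − V_SG)/R = (6.85 − 0.849) / 46.4 = 0.129 mA.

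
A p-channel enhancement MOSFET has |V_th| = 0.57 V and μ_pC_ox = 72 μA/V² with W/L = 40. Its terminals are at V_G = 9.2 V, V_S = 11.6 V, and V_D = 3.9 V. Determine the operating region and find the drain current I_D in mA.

V_SG = V_S − V_G = 11.6 − 9.2 = 2.4 V; V_SD = V_S − V_D = 11.6 − 3.9 = 7.7 V.
k_p = μ_pC_ox · (W/L) = 2.88 mA/V².
V_ov = V_SG − |V_th| = 2.4 − 0.57 = 1.83 V.
Since V_SD = 7.7 V ≥ V_ov = 1.83 V, the device is in saturation.
I_D = ½ k_p V_ov² = 0.5 × 2.88 × 1.83² = 4.82 mA.

Saturation; I_D = 4.82 mA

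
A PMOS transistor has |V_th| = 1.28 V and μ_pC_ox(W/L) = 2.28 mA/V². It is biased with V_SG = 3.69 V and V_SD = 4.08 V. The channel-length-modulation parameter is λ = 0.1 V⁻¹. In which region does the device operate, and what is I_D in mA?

Saturation; I_D = 9.32 mA

V_ov = V_SG − |V_th| = 3.69 − 1.28 = 2.41 V.
Since V_SD = 4.08 V ≥ V_ov = 2.41 V, the device is in saturation.
I_D = ½ k_p V_ov² (1 + λ V_SD) = 0.5 × 2.28 × 2.41² × (1 + 0.1 × 4.08) = 9.32 mA.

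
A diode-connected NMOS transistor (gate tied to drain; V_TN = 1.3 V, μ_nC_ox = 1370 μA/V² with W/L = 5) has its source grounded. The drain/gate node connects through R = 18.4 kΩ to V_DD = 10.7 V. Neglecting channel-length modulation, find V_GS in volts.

With gate tied to drain, V_GS = V_DS ≥ V_GS − V_TN, so the device is in saturation.
k_n = μ_nC_ox · (W/L) = 6.85 mA/V².
KCL at the drain: ½ k_n (V_GS − V_TN)² = (V_DD − V_GS)/R.
Let x = V_GS − 1.3. Then 63 x² + x − 9.4 = 0, giving x = 0.378 V (positive root), so V_GS = 1.68 V.
I_D = (V_DD − V_GS)/R = (10.7 − 1.68) / 18.4 = 0.49 mA.

V_GS = 1.68 V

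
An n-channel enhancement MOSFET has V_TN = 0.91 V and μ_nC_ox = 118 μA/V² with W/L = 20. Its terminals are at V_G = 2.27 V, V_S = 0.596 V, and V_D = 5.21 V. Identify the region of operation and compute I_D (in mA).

V_GS = V_G − V_S = 2.27 − 0.596 = 1.67 V; V_DS = V_D − V_S = 5.21 − 0.596 = 4.61 V.
k_n = μ_nC_ox · (W/L) = 2.36 mA/V².
V_ov = V_GS − V_TN = 1.67 − 0.91 = 0.764 V.
Since V_DS = 4.61 V ≥ V_ov = 0.764 V, the device is in saturation.
I_D = ½ k_n V_ov² = 0.5 × 2.36 × 0.764² = 0.689 mA.

Saturation; I_D = 0.689 mA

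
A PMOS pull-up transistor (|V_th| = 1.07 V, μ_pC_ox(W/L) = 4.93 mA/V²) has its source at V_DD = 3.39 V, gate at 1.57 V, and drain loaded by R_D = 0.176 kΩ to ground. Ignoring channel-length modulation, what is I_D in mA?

I_D = 1.39 mA

V_SG = V_DD − V_G = 3.39 − 1.57 = 1.82 V, so V_ov = 1.82 − 1.07 = 0.75 V.
Assume saturation: I_D = ½ k_p V_ov² = 0.5 × 4.93 × 0.75² = 1.39 mA, giving V_SD = V_DD − I_D R_D = 3.39 − 1.39 × 0.176 = 3.15 V.
V_SD = 3.15 V ≥ V_ov = 0.75 V, confirming saturation.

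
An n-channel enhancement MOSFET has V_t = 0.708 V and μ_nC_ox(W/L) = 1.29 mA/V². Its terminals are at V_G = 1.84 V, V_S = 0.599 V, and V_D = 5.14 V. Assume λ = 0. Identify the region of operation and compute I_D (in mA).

V_GS = V_G − V_S = 1.84 − 0.599 = 1.24 V; V_DS = V_D − V_S = 5.14 − 0.599 = 4.54 V.
V_ov = V_GS − V_t = 1.24 − 0.708 = 0.533 V.
Since V_DS = 4.54 V ≥ V_ov = 0.533 V, the device is in saturation.
I_D = ½ k_n V_ov² = 0.5 × 1.29 × 0.533² = 0.183 mA.

Saturation; I_D = 0.183 mA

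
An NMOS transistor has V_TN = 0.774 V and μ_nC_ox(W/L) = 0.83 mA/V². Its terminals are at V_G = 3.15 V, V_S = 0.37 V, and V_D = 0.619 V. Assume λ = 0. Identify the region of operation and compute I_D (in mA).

V_GS = V_G − V_S = 3.15 − 0.37 = 2.78 V; V_DS = V_D − V_S = 0.619 − 0.37 = 0.249 V.
V_ov = V_GS − V_TN = 2.78 − 0.774 = 2.01 V.
Since V_DS = 0.249 V < V_ov = 2.01 V, the device is in the triode region.
I_D = k_n [V_ov · V_DS − ½ V_DS²] = 0.83 × [2.01 × 0.249 − 0.5 × 0.249²] = 0.389 mA.

Triode; I_D = 0.389 mA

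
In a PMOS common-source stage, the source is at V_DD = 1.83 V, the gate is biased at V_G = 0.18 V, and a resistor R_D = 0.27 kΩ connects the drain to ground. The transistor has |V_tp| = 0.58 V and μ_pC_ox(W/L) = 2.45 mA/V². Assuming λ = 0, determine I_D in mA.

V_SG = V_DD − V_G = 1.83 − 0.18 = 1.65 V, so V_ov = 1.65 − 0.58 = 1.07 V.
Assume saturation: I_D = ½ k_p V_ov² = 0.5 × 2.45 × 1.07² = 1.4 mA, giving V_SD = V_DD − I_D R_D = 1.83 − 1.4 × 0.27 = 1.45 V.
V_SD = 1.45 V ≥ V_ov = 1.07 V, confirming saturation.

I_D = 1.40 mA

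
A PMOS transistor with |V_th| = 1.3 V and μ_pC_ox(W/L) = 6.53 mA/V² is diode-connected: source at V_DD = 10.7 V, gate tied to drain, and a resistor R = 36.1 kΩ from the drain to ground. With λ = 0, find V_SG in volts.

With gate tied to drain, V_SG = V_SD ≥ V_SG − |V_th|, so the device is in saturation.
KCL at the drain: ½ k_p (V_SG − |V_th|)² = (V_DD − V_SG)/R.
Let x = V_SG − 1.3. Then 118 x² + x − 9.4 = 0, giving x = 0.278 V (positive root), so V_SG = 1.58 V.
I_D = (V_DD − V_SG)/R = (10.7 − 1.58) / 36.1 = 0.253 mA.

V_SG = 1.58 V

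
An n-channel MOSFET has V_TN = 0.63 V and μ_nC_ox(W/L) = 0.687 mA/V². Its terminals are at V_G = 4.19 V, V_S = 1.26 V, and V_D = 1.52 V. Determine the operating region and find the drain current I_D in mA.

Triode; I_D = 0.388 mA

V_GS = V_G − V_S = 4.19 − 1.26 = 2.93 V; V_DS = V_D − V_S = 1.52 − 1.26 = 0.26 V.
V_ov = V_GS − V_TN = 2.93 − 0.63 = 2.3 V.
Since V_DS = 0.26 V < V_ov = 2.3 V, the device is in the triode region.
I_D = k_n [V_ov · V_DS − ½ V_DS²] = 0.687 × [2.3 × 0.26 − 0.5 × 0.26²] = 0.388 mA.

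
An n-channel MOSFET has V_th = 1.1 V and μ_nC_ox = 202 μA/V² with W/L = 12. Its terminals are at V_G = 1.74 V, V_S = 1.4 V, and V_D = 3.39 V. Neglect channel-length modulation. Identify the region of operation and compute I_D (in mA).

V_GS = V_G − V_S = 1.74 − 1.4 = 0.34 V; V_DS = V_D − V_S = 3.39 − 1.4 = 1.99 V.
V_GS = 0.34 V < V_th = 1.1 V, so the transistor is in cutoff.

Cutoff; I_D = 0 mA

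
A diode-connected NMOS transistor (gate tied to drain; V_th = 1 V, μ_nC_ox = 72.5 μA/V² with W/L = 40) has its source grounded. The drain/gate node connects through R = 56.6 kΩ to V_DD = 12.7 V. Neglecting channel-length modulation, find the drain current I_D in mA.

With gate tied to drain, V_GS = V_DS ≥ V_GS − V_th, so the device is in saturation.
k_n = μ_nC_ox · (W/L) = 2.9 mA/V².
KCL at the drain: ½ k_n (V_GS − V_th)² = (V_DD − V_GS)/R.
Let x = V_GS − 1. Then 82.1 x² + x − 11.7 = 0, giving x = 0.372 V (positive root), so V_GS = 1.37 V.
I_D = (V_DD − V_GS)/R = (12.7 − 1.37) / 56.6 = 0.2 mA.

I_D = 0.200 mA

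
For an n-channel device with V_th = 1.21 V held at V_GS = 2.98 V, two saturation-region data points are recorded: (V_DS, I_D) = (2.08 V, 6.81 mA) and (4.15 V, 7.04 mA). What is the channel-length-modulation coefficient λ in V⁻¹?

λ = 0.0169 V⁻¹

With V_GS fixed, I_D ∝ (1 + λ V_DS) in saturation, so I_D2/I_D1 = (1 + λ V_DS2)/(1 + λ V_DS1).
7.04/6.81 = 1.034 = (1 + 4.15 λ)/(1 + 2.08 λ).
Solving: λ (I_D1 V_DS2 − I_D2 V_DS1) = I_D2 − I_D1, so λ = (7.04 − 6.81) / (6.81 × 4.15 − 7.04 × 2.08) = 0.23 / 13.6 = 0.0169 V⁻¹.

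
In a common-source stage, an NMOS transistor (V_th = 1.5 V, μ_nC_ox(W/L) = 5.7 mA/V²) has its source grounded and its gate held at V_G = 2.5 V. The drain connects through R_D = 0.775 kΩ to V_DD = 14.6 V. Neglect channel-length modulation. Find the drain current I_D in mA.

I_D = 2.85 mA

V_GS = V_G = 2.5 V, so V_ov = 2.5 − 1.5 = 1 V.
Assume saturation: I_D = ½ k_n V_ov² = 0.5 × 5.7 × 1² = 2.85 mA, giving V_DS = V_DD − I_D R_D = 14.6 − 2.85 × 0.775 = 12.4 V.
V_DS = 12.4 V ≥ V_ov = 1 V, confirming saturation.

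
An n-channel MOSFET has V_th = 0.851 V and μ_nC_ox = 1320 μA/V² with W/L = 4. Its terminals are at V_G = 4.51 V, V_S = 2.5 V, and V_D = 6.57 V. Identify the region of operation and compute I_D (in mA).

V_GS = V_G − V_S = 4.51 − 2.5 = 2.01 V; V_DS = V_D − V_S = 6.57 − 2.5 = 4.07 V.
k_n = μ_nC_ox · (W/L) = 5.28 mA/V².
V_ov = V_GS − V_th = 2.01 − 0.851 = 1.16 V.
Since V_DS = 4.07 V ≥ V_ov = 1.16 V, the device is in saturation.
I_D = ½ k_n V_ov² = 0.5 × 5.28 × 1.16² = 3.55 mA.

Saturation; I_D = 3.55 mA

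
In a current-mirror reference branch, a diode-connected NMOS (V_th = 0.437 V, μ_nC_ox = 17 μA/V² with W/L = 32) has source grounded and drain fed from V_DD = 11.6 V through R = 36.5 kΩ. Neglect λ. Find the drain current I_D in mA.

I_D = 0.278 mA

With gate tied to drain, V_GS = V_DS ≥ V_GS − V_th, so the device is in saturation.
k_n = μ_nC_ox · (W/L) = 0.544 mA/V².
KCL at the drain: ½ k_n (V_GS − V_th)² = (V_DD − V_GS)/R.
Let x = V_GS − 0.437. Then 9.93 x² + x − 11.16 = 0, giving x = 1.01 V (positive root), so V_GS = 1.45 V.
I_D = (V_DD − V_GS)/R = (11.6 − 1.45) / 36.5 = 0.278 mA.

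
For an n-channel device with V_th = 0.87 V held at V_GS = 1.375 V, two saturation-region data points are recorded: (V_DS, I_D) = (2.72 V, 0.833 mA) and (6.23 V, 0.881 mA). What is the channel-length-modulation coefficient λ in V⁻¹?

With V_GS fixed, I_D ∝ (1 + λ V_DS) in saturation, so I_D2/I_D1 = (1 + λ V_DS2)/(1 + λ V_DS1).
0.881/0.833 = 1.058 = (1 + 6.23 λ)/(1 + 2.72 λ).
Solving: λ (I_D1 V_DS2 − I_D2 V_DS1) = I_D2 − I_D1, so λ = (0.881 − 0.833) / (0.833 × 6.23 − 0.881 × 2.72) = 0.048 / 2.79 = 0.0172 V⁻¹.

λ = 0.0172 V⁻¹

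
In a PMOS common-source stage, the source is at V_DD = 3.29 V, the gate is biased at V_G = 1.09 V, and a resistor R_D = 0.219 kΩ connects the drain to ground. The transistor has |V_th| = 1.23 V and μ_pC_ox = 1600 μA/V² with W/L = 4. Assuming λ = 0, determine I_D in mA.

I_D = 3.01 mA

V_SG = V_DD − V_G = 3.29 − 1.09 = 2.2 V, so V_ov = 2.2 − 1.23 = 0.97 V.
k_p = μ_pC_ox · (W/L) = 6.4 mA/V².
Assume saturation: I_D = ½ k_p V_ov² = 0.5 × 6.4 × 0.97² = 3.01 mA, giving V_SD = V_DD − I_D R_D = 3.29 − 3.01 × 0.219 = 2.63 V.
V_SD = 2.63 V ≥ V_ov = 0.97 V, confirming saturation.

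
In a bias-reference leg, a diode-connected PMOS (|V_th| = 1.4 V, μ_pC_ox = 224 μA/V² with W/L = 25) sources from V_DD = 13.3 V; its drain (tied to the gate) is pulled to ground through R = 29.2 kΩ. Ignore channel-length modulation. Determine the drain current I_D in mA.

I_D = 0.395 mA

With gate tied to drain, V_SG = V_SD ≥ V_SG − |V_th|, so the device is in saturation.
k_p = μ_pC_ox · (W/L) = 5.6 mA/V².
KCL at the drain: ½ k_p (V_SG − |V_th|)² = (V_DD − V_SG)/R.
Let x = V_SG − 1.4. Then 81.8 x² + x − 11.9 = 0, giving x = 0.375 V (positive root), so V_SG = 1.78 V.
I_D = (V_DD − V_SG)/R = (13.3 − 1.78) / 29.2 = 0.395 mA.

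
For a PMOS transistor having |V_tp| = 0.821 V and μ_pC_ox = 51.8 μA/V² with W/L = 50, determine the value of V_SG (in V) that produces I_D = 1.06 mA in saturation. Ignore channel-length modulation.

V_SG = 1.73 V

k_p = μ_pC_ox · (W/L) = 2.59 mA/V².
In saturation I_D = ½ k_p (V_SG − |V_tp|)², so V_SG − |V_tp| = √(2 I_D / k_p) = √(2 × 1.06 / 2.59) = 0.905 V.
V_SG = 0.821 + 0.905 = 1.73 V.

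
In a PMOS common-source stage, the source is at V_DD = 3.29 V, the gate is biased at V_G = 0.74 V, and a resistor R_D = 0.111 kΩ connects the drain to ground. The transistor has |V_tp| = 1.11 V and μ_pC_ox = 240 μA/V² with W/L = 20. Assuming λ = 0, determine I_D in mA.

V_SG = V_DD − V_G = 3.29 − 0.74 = 2.55 V, so V_ov = 2.55 − 1.11 = 1.44 V.
k_p = μ_pC_ox · (W/L) = 4.8 mA/V².
Assume saturation: I_D = ½ k_p V_ov² = 0.5 × 4.8 × 1.44² = 4.98 mA, giving V_SD = V_DD − I_D R_D = 3.29 − 4.98 × 0.111 = 2.74 V.
V_SD = 2.74 V ≥ V_ov = 1.44 V, confirming saturation.

I_D = 4.98 mA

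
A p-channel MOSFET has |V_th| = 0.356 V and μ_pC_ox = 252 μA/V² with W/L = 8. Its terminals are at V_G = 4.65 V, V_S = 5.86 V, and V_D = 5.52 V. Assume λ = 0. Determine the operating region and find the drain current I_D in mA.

V_SG = V_S − V_G = 5.86 − 4.65 = 1.21 V; V_SD = V_S − V_D = 5.86 − 5.52 = 0.34 V.
k_p = μ_pC_ox · (W/L) = 2.016 mA/V².
V_ov = V_SG − |V_th| = 1.21 − 0.356 = 0.854 V.
Since V_SD = 0.34 V < V_ov = 0.854 V, the device is in the triode region.
I_D = k_p [V_ov · V_SD − ½ V_SD²] = 2.016 × [0.854 × 0.34 − 0.5 × 0.34²] = 0.469 mA.

Triode; I_D = 0.469 mA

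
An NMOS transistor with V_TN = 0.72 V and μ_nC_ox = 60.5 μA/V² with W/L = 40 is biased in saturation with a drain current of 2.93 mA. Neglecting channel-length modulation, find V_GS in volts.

V_GS = 2.28 V

k_n = μ_nC_ox · (W/L) = 2.42 mA/V².
In saturation I_D = ½ k_n (V_GS − V_TN)², so V_GS − V_TN = √(2 I_D / k_n) = √(2 × 2.93 / 2.42) = 1.56 V.
V_GS = 0.72 + 1.56 = 2.28 V.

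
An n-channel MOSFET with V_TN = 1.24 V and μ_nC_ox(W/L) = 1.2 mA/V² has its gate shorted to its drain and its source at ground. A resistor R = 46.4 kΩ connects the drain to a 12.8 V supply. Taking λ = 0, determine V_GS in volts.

V_GS = 1.87 V

With gate tied to drain, V_GS = V_DS ≥ V_GS − V_TN, so the device is in saturation.
KCL at the drain: ½ k_n (V_GS − V_TN)² = (V_DD − V_GS)/R.
Let x = V_GS − 1.24. Then 27.8 x² + x − 11.56 = 0, giving x = 0.627 V (positive root), so V_GS = 1.87 V.
I_D = (V_DD − V_GS)/R = (12.8 − 1.87) / 46.4 = 0.236 mA.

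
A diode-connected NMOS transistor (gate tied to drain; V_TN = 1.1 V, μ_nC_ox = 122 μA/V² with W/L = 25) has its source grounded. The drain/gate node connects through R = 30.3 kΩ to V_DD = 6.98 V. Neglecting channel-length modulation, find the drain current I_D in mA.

With gate tied to drain, V_GS = V_DS ≥ V_GS − V_TN, so the device is in saturation.
k_n = μ_nC_ox · (W/L) = 3.05 mA/V².
KCL at the drain: ½ k_n (V_GS − V_TN)² = (V_DD − V_GS)/R.
Let x = V_GS − 1.1. Then 46.2 x² + x − 5.88 = 0, giving x = 0.346 V (positive root), so V_GS = 1.45 V.
I_D = (V_DD − V_GS)/R = (6.98 − 1.45) / 30.3 = 0.183 mA.

I_D = 0.183 mA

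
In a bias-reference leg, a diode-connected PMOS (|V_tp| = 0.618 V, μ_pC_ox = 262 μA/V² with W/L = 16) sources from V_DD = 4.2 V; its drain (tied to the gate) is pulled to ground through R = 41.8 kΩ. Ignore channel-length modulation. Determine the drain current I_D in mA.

With gate tied to drain, V_SG = V_SD ≥ V_SG − |V_tp|, so the device is in saturation.
k_p = μ_pC_ox · (W/L) = 4.192 mA/V².
KCL at the drain: ½ k_p (V_SG − |V_tp|)² = (V_DD − V_SG)/R.
Let x = V_SG − 0.618. Then 87.6 x² + x − 3.582 = 0, giving x = 0.197 V (positive root), so V_SG = 0.815 V.
I_D = (V_DD − V_SG)/R = (4.2 − 0.815) / 41.8 = 0.081 mA.

I_D = 0.0810 mA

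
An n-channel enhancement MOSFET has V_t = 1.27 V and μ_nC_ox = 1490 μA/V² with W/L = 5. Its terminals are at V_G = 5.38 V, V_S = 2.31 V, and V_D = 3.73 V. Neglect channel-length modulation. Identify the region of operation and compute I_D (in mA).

V_GS = V_G − V_S = 5.38 − 2.31 = 3.07 V; V_DS = V_D − V_S = 3.73 − 2.31 = 1.42 V.
k_n = μ_nC_ox · (W/L) = 7.45 mA/V².
V_ov = V_GS − V_t = 3.07 − 1.27 = 1.8 V.
Since V_DS = 1.42 V < V_ov = 1.8 V, the device is in the triode region.
I_D = k_n [V_ov · V_DS − ½ V_DS²] = 7.45 × [1.8 × 1.42 − 0.5 × 1.42²] = 11.5 mA.

Triode; I_D = 11.5 mA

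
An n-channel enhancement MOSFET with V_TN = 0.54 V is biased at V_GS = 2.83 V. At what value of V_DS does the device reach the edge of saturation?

The boundary between triode and saturation is V_DS = V_GS − V_TN = V_ov.
V_ov = 2.83 − 0.54 = 2.29 V.

V_DS,sat = 2.29 V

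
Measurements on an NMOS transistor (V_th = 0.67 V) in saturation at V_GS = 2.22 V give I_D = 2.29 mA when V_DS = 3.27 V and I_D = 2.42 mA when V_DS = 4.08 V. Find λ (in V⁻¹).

λ = 0.0909 V⁻¹

With V_GS fixed, I_D ∝ (1 + λ V_DS) in saturation, so I_D2/I_D1 = (1 + λ V_DS2)/(1 + λ V_DS1).
2.42/2.29 = 1.057 = (1 + 4.08 λ)/(1 + 3.27 λ).
Solving: λ (I_D1 V_DS2 − I_D2 V_DS1) = I_D2 − I_D1, so λ = (2.42 − 2.29) / (2.29 × 4.08 − 2.42 × 3.27) = 0.13 / 1.43 = 0.0909 V⁻¹.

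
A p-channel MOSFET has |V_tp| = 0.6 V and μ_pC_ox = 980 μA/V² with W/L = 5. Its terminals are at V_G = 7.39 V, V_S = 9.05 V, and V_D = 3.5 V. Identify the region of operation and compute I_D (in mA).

V_SG = V_S − V_G = 9.05 − 7.39 = 1.66 V; V_SD = V_S − V_D = 9.05 − 3.5 = 5.55 V.
k_p = μ_pC_ox · (W/L) = 4.9 mA/V².
V_ov = V_SG − |V_tp| = 1.66 − 0.6 = 1.06 V.
Since V_SD = 5.55 V ≥ V_ov = 1.06 V, the device is in saturation.
I_D = ½ k_p V_ov² = 0.5 × 4.9 × 1.06² = 2.75 mA.

Saturation; I_D = 2.75 mA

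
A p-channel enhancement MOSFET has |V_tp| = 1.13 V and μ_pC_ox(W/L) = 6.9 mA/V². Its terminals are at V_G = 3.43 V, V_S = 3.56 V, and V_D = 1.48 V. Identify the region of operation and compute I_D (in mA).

Cutoff; I_D = 0 mA

V_SG = V_S − V_G = 3.56 − 3.43 = 0.13 V; V_SD = V_S − V_D = 3.56 − 1.48 = 2.08 V.
V_SG = 0.13 V < |V_tp| = 1.13 V, so the transistor is in cutoff.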